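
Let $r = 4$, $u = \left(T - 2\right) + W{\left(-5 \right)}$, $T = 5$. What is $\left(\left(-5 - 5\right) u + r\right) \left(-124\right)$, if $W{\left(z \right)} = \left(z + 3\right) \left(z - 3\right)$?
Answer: $23064$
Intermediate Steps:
$W{\left(z \right)} = \left(-3 + z\right) \left(3 + z\right)$ ($W{\left(z \right)} = \left(3 + z\right) \left(-3 + z\right) = \left(-3 + z\right) \left(3 + z\right)$)
$u = 19$ ($u = \left(5 - 2\right) - \left(9 - \left(-5\right)^{2}\right) = 3 + \left(-9 + 25\right) = 3 + 16 = 19$)
$\left(\left(-5 - 5\right) u + r\right) \left(-124\right) = \left(\left(-5 - 5\right) 19 + 4\right) \left(-124\right) = \left(\left(-10\right) 19 + 4\right) \left(-124\right) = \left(-190 + 4\right) \left(-124\right) = \left(-186\right) \left(-124\right) = 23064$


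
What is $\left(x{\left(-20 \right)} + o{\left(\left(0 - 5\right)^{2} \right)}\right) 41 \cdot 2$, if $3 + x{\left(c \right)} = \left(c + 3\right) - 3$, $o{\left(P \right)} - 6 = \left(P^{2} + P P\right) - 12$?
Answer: $100122$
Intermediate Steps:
$o{\left(P \right)} = -6 + 2 P^{2}$ ($o{\left(P \right)} = 6 - \left(12 - P^{2} - P P\right) = 6 + \left(\left(P^{2} + P^{2}\right) - 12\right) = 6 + \left(2 P^{2} - 12\right) = 6 + \left(-12 + 2 P^{2}\right) = -6 + 2 P^{2}$)
$x{\left(c \right)} = -3 + c$ ($x{\left(c \right)} = -3 + \left(\left(c + 3\right) - 3\right) = -3 + \left(\left(3 + c\right) - 3\right) = -3 + c$)
$\left(x{\left(-20 \right)} + o{\left(\left(0 - 5\right)^{2} \right)}\right) 41 \cdot 2 = \left(\left(-3 - 20\right) - \left(6 - 2 \left(\left(0 - 5\right)^{2}\right)^{2}\right)\right) 41 \cdot 2 = \left(-23 - \left(6 - 2 \left(\left(-5\right)^{2}\right)^{2}\right)\right) 82 = \left(-23 - \left(6 - 2 \cdot 25^{2}\right)\right) 82 = \left(-23 + \left(-6 + 2 \cdot 625\right)\right) 82 = \left(-23 + \left(-6 + 1250\right)\right) 82 = \left(-23 + 1244\right) 82 = 1221 \cdot 82 = 100122$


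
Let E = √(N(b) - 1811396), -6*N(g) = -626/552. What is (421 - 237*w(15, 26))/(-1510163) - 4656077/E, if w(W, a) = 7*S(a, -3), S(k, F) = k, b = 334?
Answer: 42713/1510163 + 27936462*I*√137984887298/2999671463 ≈ 0.028284 + 3459.5*I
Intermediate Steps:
N(g) = 313/1656 (N(g) = -(-313)/(3*552) = -⅙*(-313/276) = 313/1656)
E = I*√137984887298/276 (E = √(313/1656 - 1811396) = √(-2999671463/1656) = I*√137984887298/276 ≈ 1345.9*I)
w(W, a) = 7*a
(421 - 237*w(15, 26))/(-1510163) - 4656077/E = (421 - 1659*26)/(-1510163) - 4656077*(-6*I*√137984887298/2999671463) = (421 - 237*182)*(-1/1510163) - (-27936462)*I*√137984887298/2999671463 = (421 - 43134)*(-1/1510163) + 27936462*I*√137984887298/2999671463 = -42713*(-1/1510163) + 27936462*I*√137984887298/2999671463 = 42713/1510163 + 27936462*I*√137984887298/2999671463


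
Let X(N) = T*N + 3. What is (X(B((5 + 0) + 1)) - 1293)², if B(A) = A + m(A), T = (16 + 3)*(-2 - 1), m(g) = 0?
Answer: 2663424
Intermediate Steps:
T = -57 (T = 19*(-3) = -57)
B(A) = A (B(A) = A + 0 = A)
X(N) = 3 - 57*N (X(N) = -57*N + 3 = 3 - 57*N)
(X(B((5 + 0) + 1)) - 1293)² = ((3 - 57*((5 + 0) + 1)) - 1293)² = ((3 - 57*(5 + 1)) - 1293)² = ((3 - 57*6) - 1293)² = ((3 - 342) - 1293)² = (-339 - 1293)² = (-1632)² = 2663424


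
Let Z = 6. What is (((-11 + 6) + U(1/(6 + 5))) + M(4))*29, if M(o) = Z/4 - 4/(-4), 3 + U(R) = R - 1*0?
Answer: -3451/22 ≈ -156.86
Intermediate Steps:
U(R) = -3 + R (U(R) = -3 + (R - 1*0) = -3 + (R + 0) = -3 + R)
M(o) = 5/2 (M(o) = 6/4 - 4/(-4) = 6*(¼) - 4*(-¼) = 3/2 + 1 = 5/2)
(((-11 + 6) + U(1/(6 + 5))) + M(4))*29 = (((-11 + 6) + (-3 + 1/(6 + 5))) + 5/2)*29 = ((-5 + (-3 + 1/11)) + 5/2)*29 = ((-5 - 32/11) + 5/2)*29 = (-87/11 + 5/2)*29 = -119/22*29 = -3451/22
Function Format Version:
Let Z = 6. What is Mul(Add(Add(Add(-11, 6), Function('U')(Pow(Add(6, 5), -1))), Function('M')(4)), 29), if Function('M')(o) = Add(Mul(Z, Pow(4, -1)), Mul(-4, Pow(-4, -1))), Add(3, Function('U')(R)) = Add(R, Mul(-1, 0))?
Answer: Rational(-3451, 22) ≈ -156.86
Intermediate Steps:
Function('U')(R) = Add(-3, R) (Function('U')(R) = Add(-3, Add(R, Mul(-1, 0))) = Add(-3, Add(R, 0)) = Add(-3, R))
Function('M')(o) = Rational(5, 2) (Function('M')(o) = Add(Mul(6, Pow(4, -1)), Mul(-4, Pow(-4, -1))) = Add(Mul(6, Rational(1, 4)), Mul(-4, Rational(-1, 4))) = Add(Rational(3, 2), 1) = Rational(5, 2))
Mul(Add(Add(Add(-11, 6), Function('U')(Pow(Add(6, 5), -1))), Function('M')(4)), 29) = Mul(Add(Add(Add(-11, 6), Add(-3, Pow(Add(6, 5), -1))), Rational(5, 2)), 29) = Mul(Add(Add(-5, Add(-3, Pow(11, -1))), Rational(5, 2)), 29) = Mul(Add(Add(-5, Add(-3, Rational(1, 11))), Rational(5, 2)), 29) = Mul(Add(Add(-5, Rational(-32, 11)), Rational(5, 2)), 29) = Mul(Add(Rational(-87, 11), Rational(5, 2)), 29) = Mul(Rational(-119, 22), 29) = Rational(-3451, 22)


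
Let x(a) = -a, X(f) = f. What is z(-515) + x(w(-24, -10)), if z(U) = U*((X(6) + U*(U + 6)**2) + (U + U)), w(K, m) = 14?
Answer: 68715285571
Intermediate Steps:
z(U) = U*(6 + 2*U + U*(6 + U)**2) (z(U) = U*((6 + U*(U + 6)**2) + (U + U)) = U*((6 + U*(6 + U)**2) + 2*U) = U*(6 + 2*U + U*(6 + U)**2))
z(-515) + x(w(-24, -10)) = -515*(6 + 2*(-515) - 515*(6 - 515)**2) - 1*14 = -515*(6 - 1030 - 515*(-509)**2) - 14 = -515*(6 - 1030 - 515*259081) - 14 = -515*(6 - 1030 - 133426715) - 14 = -515*(-133427739) - 14 = 68715285585 - 14 = 68715285571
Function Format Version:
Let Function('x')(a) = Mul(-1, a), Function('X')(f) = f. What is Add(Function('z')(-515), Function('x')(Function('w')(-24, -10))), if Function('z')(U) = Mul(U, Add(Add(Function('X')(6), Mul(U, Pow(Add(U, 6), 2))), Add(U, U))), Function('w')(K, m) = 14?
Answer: 68715285571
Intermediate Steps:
Function('z')(U) = Mul(U, Add(6, Mul(2, U), Mul(U, Pow(Add(6, U), 2)))) (Function('z')(U) = Mul(U, Add(Add(6, Mul(U, Pow(Add(U, 6), 2))), Add(U, U))) = Mul(U, Add(Add(6, Mul(U, Pow(Add(6, U), 2))), Mul(2, U))) = Mul(U, Add(6, Mul(2, U), Mul(U, Pow(Add(6, U), 2)))))
Add(Function('z')(-515), Function('x')(Function('w')(-24, -10))) = Add(Mul(-515, Add(6, Mul(2, -515), Mul(-515, Pow(Add(6, -515), 2)))), Mul(-1, 14)) = Add(Mul(-515, Add(6, -1030, Mul(-515, Pow(-509, 2)))), -14) = Add(Mul(-515, Add(6, -1030, Mul(-515, 259081))), -14) = Add(Mul(-515, Add(6, -1030, -133426715)), -14) = Add(Mul(-515, -133427739), -14) = Add(68715285585, -14) = 68715285571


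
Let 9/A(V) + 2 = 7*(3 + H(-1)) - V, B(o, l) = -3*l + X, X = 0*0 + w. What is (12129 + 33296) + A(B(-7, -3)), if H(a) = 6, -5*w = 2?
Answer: 11901395/262 ≈ 45425.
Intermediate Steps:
w = -⅖ (w = -⅕*2 = -⅖ ≈ -0.40000)
X = -⅖ (X = 0*0 - ⅖ = 0 - ⅖ = -⅖ ≈ -0.40000)
B(o, l) = -⅖ - 3*l (B(o, l) = -3*l - ⅖ = -⅖ - 3*l)
A(V) = 9/(61 - V) (A(V) = 9/(-2 + (7*(3 + 6) - V)) = 9/(-2 + (7*9 - V)) = 9/(-2 + (63 - V)) = 9/(61 - V))
(12129 + 33296) + A(B(-7, -3)) = (12129 + 33296) - 9/(-61 + (-⅖ - 3*(-3))) = 45425 - 9/(-61 + (-⅖ + 9)) = 45425 - 9/(-61 + 43/5) = 45425 - 9/(-262/5) = 45425 - 9*(-5/262) = 45425 + 45/262 = 11901395/262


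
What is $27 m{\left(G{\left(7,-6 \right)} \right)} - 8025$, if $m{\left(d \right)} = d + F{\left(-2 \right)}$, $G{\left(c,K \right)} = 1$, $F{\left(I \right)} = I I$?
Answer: $-7890$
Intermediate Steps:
$F{\left(I \right)} = I^{2}$
$m{\left(d \right)} = 4 + d$ ($m{\left(d \right)} = d + \left(-2\right)^{2} = d + 4 = 4 + d$)
$27 m{\left(G{\left(7,-6 \right)} \right)} - 8025 = 27 \left(4 + 1\right) - 8025 = 27 \cdot 5 - 8025 = 135 - 8025 = -7890$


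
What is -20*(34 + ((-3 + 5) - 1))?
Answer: -700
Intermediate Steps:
-20*(34 + ((-3 + 5) - 1)) = -20*(34 + (2 - 1)) = -20*(34 + 1) = -20*35 = -700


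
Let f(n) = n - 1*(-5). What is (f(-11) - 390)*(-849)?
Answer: 336204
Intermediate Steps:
f(n) = 5 + n (f(n) = n + 5 = 5 + n)
(f(-11) - 390)*(-849) = ((5 - 11) - 390)*(-849) = (-6 - 390)*(-849) = -396*(-849) = 336204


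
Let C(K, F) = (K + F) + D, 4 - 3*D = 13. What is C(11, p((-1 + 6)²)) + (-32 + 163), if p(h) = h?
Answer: 164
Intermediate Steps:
D = -3 (D = 4/3 - ⅓*13 = 4/3 - 13/3 = -3)
C(K, F) = -3 + F + K (C(K, F) = (K + F) - 3 = (F + K) - 3 = -3 + F + K)
C(11, p((-1 + 6)²)) + (-32 + 163) = (-3 + (-1 + 6)² + 11) + (-32 + 163) = (-3 + 5² + 11) + 131 = (-3 + 25 + 11) + 131 = 33 + 131 = 164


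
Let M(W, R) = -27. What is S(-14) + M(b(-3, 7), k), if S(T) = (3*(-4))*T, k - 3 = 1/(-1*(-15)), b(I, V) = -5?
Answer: 141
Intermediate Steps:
k = 46/15 (k = 3 + 1/(-1*(-15)) = 3 + 1/15 = 46/15 ≈ 3.0667)
S(T) = -12*T
S(-14) + M(b(-3, 7), k) = -12*(-14) - 27 = 168 - 27 = 141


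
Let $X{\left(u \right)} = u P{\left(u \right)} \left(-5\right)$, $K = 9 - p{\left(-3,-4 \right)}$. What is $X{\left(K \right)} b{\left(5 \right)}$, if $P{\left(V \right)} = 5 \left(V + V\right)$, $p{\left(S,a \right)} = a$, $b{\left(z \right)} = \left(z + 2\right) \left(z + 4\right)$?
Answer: $-532350$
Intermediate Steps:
$b{\left(z \right)} = \left(2 + z\right) \left(4 + z\right)$
$P{\left(V \right)} = 10 V$ ($P{\left(V \right)} = 5 \cdot 2 V = 10 V$)
$K = 13$ ($K = 9 - -4 = 9 + 4 = 13$)
$X{\left(u \right)} = - 50 u^{2}$ ($X{\left(u \right)} = u 10 u \left(-5\right) = 10 u^{2} \left(-5\right) = - 50 u^{2}$)
$X{\left(K \right)} b{\left(5 \right)} = - 50 \cdot 13^{2} \left(8 + 5^{2} + 6 \cdot 5\right) = \left(-50\right) 169 \left(8 + 25 + 30\right) = \left(-8450\right) 63 = -532350$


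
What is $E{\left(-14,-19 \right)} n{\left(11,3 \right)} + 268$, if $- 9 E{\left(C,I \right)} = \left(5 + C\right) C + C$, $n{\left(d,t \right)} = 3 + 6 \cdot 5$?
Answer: $- \frac{428}{3} \approx -142.67$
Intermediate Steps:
$n{\left(d,t \right)} = 33$ ($n{\left(d,t \right)} = 3 + 30 = 33$)
$E{\left(C,I \right)} = - \frac{C}{9} - \frac{C \left(5 + C\right)}{9}$ ($E{\left(C,I \right)} = - \frac{\left(5 + C\right) C + C}{9} = - \frac{C \left(5 + C\right) + C}{9} = - \frac{C + C \left(5 + C\right)}{9} = - \frac{C}{9} - \frac{C \left(5 + C\right)}{9}$)
$E{\left(-14,-19 \right)} n{\left(11,3 \right)} + 268 = \left(- \frac{1}{9}\right) \left(-14\right) \left(6 - 14\right) 33 + 268 = \left(- \frac{1}{9}\right) \left(-14\right) \left(-8\right) 33 + 268 = \left(- \frac{112}{9}\right) 33 + 268 = - \frac{1232}{3} + 268 = - \frac{428}{3}$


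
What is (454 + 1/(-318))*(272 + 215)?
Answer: 70308677/318 ≈ 2.2110e+5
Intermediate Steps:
(454 + 1/(-318))*(272 + 215) = (454 - 1/318)*487 = (144371/318)*487 = 70308677/318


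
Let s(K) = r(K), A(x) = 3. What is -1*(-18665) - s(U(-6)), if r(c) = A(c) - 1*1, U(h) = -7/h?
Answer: 18663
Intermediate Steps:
r(c) = 2 (r(c) = 3 - 1*1 = 3 - 1 = 2)
s(K) = 2
-1*(-18665) - s(U(-6)) = -1*(-18665) - 1*2 = 18665 - 2 = 18663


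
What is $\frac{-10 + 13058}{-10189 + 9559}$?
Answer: $- \frac{932}{45} \approx -20.711$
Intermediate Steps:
$\frac{-10 + 13058}{-10189 + 9559} = \frac{13048}{-630} = 13048 \left(- \frac{1}{630}\right) = - \frac{932}{45}$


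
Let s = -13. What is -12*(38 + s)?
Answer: -300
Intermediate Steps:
-12*(38 + s) = -12*(38 - 13) = -12*25 = -300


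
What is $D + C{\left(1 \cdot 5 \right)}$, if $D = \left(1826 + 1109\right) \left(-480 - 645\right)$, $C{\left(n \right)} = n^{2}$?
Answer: $-3301850$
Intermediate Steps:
$D = -3301875$ ($D = 2935 \left(-1125\right) = -3301875$)
$D + C{\left(1 \cdot 5 \right)} = -3301875 + \left(1 \cdot 5\right)^{2} = -3301875 + 5^{2} = -3301875 + 25 = -3301850$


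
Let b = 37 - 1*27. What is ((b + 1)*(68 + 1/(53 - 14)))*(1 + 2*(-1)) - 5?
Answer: -29378/39 ≈ -753.28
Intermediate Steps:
b = 10 (b = 37 - 27 = 10)
((b + 1)*(68 + 1/(53 - 14)))*(1 + 2*(-1)) - 5 = ((10 + 1)*(68 + 1/(53 - 14)))*(1 + 2*(-1)) - 5 = (11*(68 + 1/39))*(1 - 2) - 5 = (11*(68 + 1/39))*(-1) - 5 = (11*(2653/39))*(-1) - 5 = (29183/39)*(-1) - 5 = -29183/39 - 5 = -29378/39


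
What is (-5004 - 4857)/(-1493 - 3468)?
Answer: 9861/4961 ≈ 1.9877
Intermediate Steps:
(-5004 - 4857)/(-1493 - 3468) = -9861/(-4961) = -9861*(-1/4961) = 9861/4961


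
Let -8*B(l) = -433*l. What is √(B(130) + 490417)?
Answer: √1989813/2 ≈ 705.30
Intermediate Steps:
B(l) = 433*l/8 (B(l) = -(-433)*l/8 = 433*l/8)
√(B(130) + 490417) = √((433/8)*130 + 490417) = √(28145/4 + 490417) = √(1989813/4) = √1989813/2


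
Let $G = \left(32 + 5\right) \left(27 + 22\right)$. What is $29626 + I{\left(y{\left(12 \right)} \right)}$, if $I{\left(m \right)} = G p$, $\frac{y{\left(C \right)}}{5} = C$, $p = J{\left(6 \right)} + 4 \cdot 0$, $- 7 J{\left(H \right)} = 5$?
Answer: $28331$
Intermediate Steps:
$J{\left(H \right)} = - \frac{5}{7}$ ($J{\left(H \right)} = \left(- \frac{1}{7}\right) 5 = - \frac{5}{7}$)
$p = - \frac{5}{7}$ ($p = - \frac{5}{7} + 4 \cdot 0 = - \frac{5}{7} + 0 = - \frac{5}{7} \approx -0.71429$)
$G = 1813$ ($G = 37 \cdot 49 = 1813$)
$y{\left(C \right)} = 5 C$
$I{\left(m \right)} = -1295$ ($I{\left(m \right)} = 1813 \left(- \frac{5}{7}\right) = -1295$)
$29626 + I{\left(y{\left(12 \right)} \right)} = 29626 - 1295 = 28331$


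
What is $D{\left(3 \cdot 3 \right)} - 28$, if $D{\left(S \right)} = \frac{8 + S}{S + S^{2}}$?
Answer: $- \frac{2503}{90} \approx -27.811$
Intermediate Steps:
$D{\left(S \right)} = \frac{8 + S}{S + S^{2}}$
$D{\left(3 \cdot 3 \right)} - 28 = \frac{8 + 3 \cdot 3}{3 \cdot 3 \left(1 + 3 \cdot 3\right)} - 28 = \frac{8 + 9}{9 \left(1 + 9\right)} - 28 = \frac{1}{9} \cdot \frac{1}{10} \cdot 17 - 28 = \frac{17}{90} - 28 = - \frac{2503}{90}$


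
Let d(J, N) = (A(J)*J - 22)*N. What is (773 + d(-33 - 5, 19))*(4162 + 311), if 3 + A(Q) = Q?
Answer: 133997661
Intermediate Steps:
A(Q) = -3 + Q
d(J, N) = N*(-22 + J*(-3 + J)) (d(J, N) = ((-3 + J)*J - 22)*N = (J*(-3 + J) - 22)*N = (-22 + J*(-3 + J))*N = N*(-22 + J*(-3 + J)))
(773 + d(-33 - 5, 19))*(4162 + 311) = (773 + 19*(-22 + (-33 - 5)*(-3 + (-33 - 5))))*(4162 + 311) = (773 + 19*(-22 - 38*(-3 - 38)))*4473 = (773 + 19*(-22 - 38*(-41)))*4473 = (773 + 19*(-22 + 1558))*4473 = (773 + 19*1536)*4473 = (773 + 29184)*4473 = 29957*4473 = 133997661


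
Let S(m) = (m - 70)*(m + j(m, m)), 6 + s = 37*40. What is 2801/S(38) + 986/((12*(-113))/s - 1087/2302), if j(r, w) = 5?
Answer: -2308418634339/3249940000 ≈ -710.30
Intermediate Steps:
s = 1474 (s = -6 + 37*40 = -6 + 1480 = 1474)
S(m) = (-70 + m)*(5 + m) (S(m) = (m - 70)*(m + 5) = (-70 + m)*(5 + m))
2801/S(38) + 986/((12*(-113))/s - 1087/2302) = 2801/(-350 + 38² - 65*38) + 986/((12*(-113))/1474 - 1087/2302) = 2801/(-350 + 1444 - 2470) + 986/(-1356*1/1474 - 1087*1/2302) = 2801/(-1376) + 986/(-678/737 - 1087/2302) = 2801*(-1/1376) + 986/(-2361875/1696574) = -2801/1376 + 986*(-1696574/2361875) = -2801/1376 - 1672821964/2361875 = -2308418634339/3249940000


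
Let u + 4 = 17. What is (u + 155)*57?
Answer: 9576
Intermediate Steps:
u = 13 (u = -4 + 17 = 13)
(u + 155)*57 = (13 + 155)*57 = 168*57 = 9576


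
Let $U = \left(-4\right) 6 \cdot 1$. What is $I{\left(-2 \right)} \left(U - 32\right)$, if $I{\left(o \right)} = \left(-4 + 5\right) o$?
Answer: $112$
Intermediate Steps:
$I{\left(o \right)} = o$ ($I{\left(o \right)} = 1 o = o$)
$U = -24$ ($U = \left(-24\right) 1 = -24$)
$I{\left(-2 \right)} \left(U - 32\right) = - 2 \left(-24 - 32\right) = \left(-2\right) \left(-56\right) = 112$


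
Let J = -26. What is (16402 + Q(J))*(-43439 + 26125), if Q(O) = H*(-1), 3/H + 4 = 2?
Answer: -284010199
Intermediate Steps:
H = -3/2 (H = 3/(-4 + 2) = 3/(-2) = 3*(-½) = -3/2 ≈ -1.5000)
Q(O) = 3/2 (Q(O) = -3/2*(-1) = 3/2)
(16402 + Q(J))*(-43439 + 26125) = (16402 + 3/2)*(-43439 + 26125) = (32807/2)*(-17314) = -284010199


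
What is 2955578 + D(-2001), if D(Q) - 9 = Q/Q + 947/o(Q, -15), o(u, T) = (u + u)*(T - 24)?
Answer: 461302264811/156078 ≈ 2.9556e+6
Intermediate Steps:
o(u, T) = 2*u*(-24 + T) (o(u, T) = (2*u)*(-24 + T) = 2*u*(-24 + T))
D(Q) = 10 - 947/(78*Q) (D(Q) = 9 + (Q/Q + 947/((2*Q*(-24 - 15)))) = 9 + (1 + 947/((2*Q*(-39)))) = 9 + (1 + 947/((-78*Q))) = 9 + (1 + 947*(-1/(78*Q))) = 9 + (1 - 947/(78*Q)) = 10 - 947/(78*Q))
2955578 + D(-2001) = 2955578 + (10 - 947/78/(-2001)) = 2955578 + (10 - 947/78*(-1/2001)) = 2955578 + (10 + 947/156078) = 2955578 + 1561727/156078 = 461302264811/156078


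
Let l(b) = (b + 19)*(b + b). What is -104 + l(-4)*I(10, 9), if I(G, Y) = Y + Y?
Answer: -2264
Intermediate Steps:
I(G, Y) = 2*Y
l(b) = 2*b*(19 + b) (l(b) = (19 + b)*(2*b) = 2*b*(19 + b))
-104 + l(-4)*I(10, 9) = -104 + (2*(-4)*(19 - 4))*(2*9) = -104 + (2*(-4)*15)*18 = -104 - 120*18 = -104 - 2160 = -2264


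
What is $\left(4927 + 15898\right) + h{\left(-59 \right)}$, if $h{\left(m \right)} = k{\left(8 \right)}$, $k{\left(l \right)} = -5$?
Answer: $20820$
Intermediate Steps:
$h{\left(m \right)} = -5$
$\left(4927 + 15898\right) + h{\left(-59 \right)} = \left(4927 + 15898\right) - 5 = 20825 - 5 = 20820$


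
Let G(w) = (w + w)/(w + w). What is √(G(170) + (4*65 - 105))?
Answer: 2*√39 ≈ 12.490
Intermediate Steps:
G(w) = 1 (G(w) = (2*w)/((2*w)) = (2*w)*(1/(2*w)) = 1)
√(G(170) + (4*65 - 105)) = √(1 + (4*65 - 105)) = √(1 + (260 - 105)) = √(1 + 155) = √156 = 2*√39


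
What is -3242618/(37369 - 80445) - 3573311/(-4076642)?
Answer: 1671614584174/21950678849 ≈ 76.153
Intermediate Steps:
-3242618/(37369 - 80445) - 3573311/(-4076642) = -3242618/(-43076) - 3573311*(-1/4076642) = -3242618*(-1/43076) + 3573311/4076642 = 1621309/21538 + 3573311/4076642 = 1671614584174/21950678849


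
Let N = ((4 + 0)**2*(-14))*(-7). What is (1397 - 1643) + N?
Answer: 1322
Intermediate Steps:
N = 1568 (N = (4**2*(-14))*(-7) = (16*(-14))*(-7) = -224*(-7) = 1568)
(1397 - 1643) + N = (1397 - 1643) + 1568 = -246 + 1568 = 1322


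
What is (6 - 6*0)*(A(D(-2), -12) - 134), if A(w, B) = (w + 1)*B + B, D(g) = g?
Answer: -804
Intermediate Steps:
A(w, B) = B + B*(1 + w) (A(w, B) = (1 + w)*B + B = B*(1 + w) + B = B + B*(1 + w))
(6 - 6*0)*(A(D(-2), -12) - 134) = (6 - 6*0)*(-12*(2 - 2) - 134) = (6 + 0)*(-12*0 - 134) = 6*(0 - 134) = 6*(-134) = -804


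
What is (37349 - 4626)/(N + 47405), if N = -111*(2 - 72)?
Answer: 32723/55175 ≈ 0.59308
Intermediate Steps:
N = 7770 (N = -111*(-70) = 7770)
(37349 - 4626)/(N + 47405) = (37349 - 4626)/(7770 + 47405) = 32723/55175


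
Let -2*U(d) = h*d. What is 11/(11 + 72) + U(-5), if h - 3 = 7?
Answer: 2086/83 ≈ 25.133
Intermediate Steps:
h = 10 (h = 3 + 7 = 10)
U(d) = -5*d
11/(11 + 72) + U(-5) = 11/(11 + 72) - 5*(-5) = 11/83 + 25 = 2086/83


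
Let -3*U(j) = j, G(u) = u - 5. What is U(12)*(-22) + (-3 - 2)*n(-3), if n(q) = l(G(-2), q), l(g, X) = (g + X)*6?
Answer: 388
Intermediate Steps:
G(u) = -5 + u
U(j) = -j/3
l(g, X) = 6*X + 6*g (l(g, X) = (X + g)*6 = 6*X + 6*g)
n(q) = -42 + 6*q (n(q) = 6*q + 6*(-5 - 2) = 6*q + 6*(-7) = 6*q - 42 = -42 + 6*q)
U(12)*(-22) + (-3 - 2)*n(-3) = -⅓*12*(-22) + (-3 - 2)*(-42 + 6*(-3)) = -4*(-22) - 5*(-42 - 18) = 88 - 5*(-60) = 88 + 300 = 388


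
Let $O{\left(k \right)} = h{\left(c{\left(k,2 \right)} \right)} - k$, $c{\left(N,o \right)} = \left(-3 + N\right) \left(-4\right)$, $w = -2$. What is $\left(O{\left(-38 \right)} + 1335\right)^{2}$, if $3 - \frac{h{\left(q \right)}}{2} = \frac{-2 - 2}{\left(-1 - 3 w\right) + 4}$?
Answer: $\frac{154231561}{81} \approx 1.9041 \cdot 10^{6}$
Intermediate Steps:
$c{\left(N,o \right)} = 12 - 4 N$
$h{\left(q \right)} = \frac{62}{9}$ ($h{\left(q \right)} = 6 - 2 \frac{-2 - 2}{\left(-1 - -6\right) + 4} = 6 - 2 \left(- \frac{4}{\left(-1 + 6\right) + 4}\right) = 6 - 2 \left(- \frac{4}{5 + 4}\right) = 6 - 2 \left(- \frac{4}{9}\right) = 6 - 2 \left(\left(-4\right) \frac{1}{9}\right) = 6 - - \frac{8}{9} = 6 + \frac{8}{9} = \frac{62}{9}$)
$O{\left(k \right)} = \frac{62}{9} - k$
$\left(O{\left(-38 \right)} + 1335\right)^{2} = \left(\left(\frac{62}{9} - -38\right) + 1335\right)^{2} = \left(\left(\frac{62}{9} + 38\right) + 1335\right)^{2} = \left(\frac{404}{9} + 1335\right)^{2} = \left(\frac{12419}{9}\right)^{2} = \frac{154231561}{81}$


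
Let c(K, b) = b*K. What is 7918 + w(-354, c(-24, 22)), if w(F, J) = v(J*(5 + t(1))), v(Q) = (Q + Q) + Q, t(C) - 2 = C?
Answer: -4754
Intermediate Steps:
t(C) = 2 + C
c(K, b) = K*b
v(Q) = 3*Q (v(Q) = 2*Q + Q = 3*Q)
w(F, J) = 24*J (w(F, J) = 3*(J*(5 + (2 + 1))) = 3*(J*(5 + 3)) = 3*(J*8) = 3*(8*J) = 24*J)
7918 + w(-354, c(-24, 22)) = 7918 + 24*(-24*22) = 7918 + 24*(-528) = 7918 - 12672 = -4754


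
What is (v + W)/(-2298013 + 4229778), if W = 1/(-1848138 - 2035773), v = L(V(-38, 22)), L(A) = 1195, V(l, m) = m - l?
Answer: 4641273644/7502803332915 ≈ 0.00061860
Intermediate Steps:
v = 1195
W = -1/3883911 (W = 1/(-3883911) = -1/3883911 ≈ -2.5747e-7)
(v + W)/(-2298013 + 4229778) = (1195 - 1/3883911)/(-2298013 + 4229778) = (4641273644/3883911)/1931765 = (4641273644/3883911)*(1/1931765) = 4641273644/7502803332915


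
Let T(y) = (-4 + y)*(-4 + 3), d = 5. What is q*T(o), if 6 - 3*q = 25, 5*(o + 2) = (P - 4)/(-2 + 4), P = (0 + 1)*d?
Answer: -1121/30 ≈ -37.367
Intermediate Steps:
P = 5 (P = (0 + 1)*5 = 1*5 = 5)
o = -19/10 (o = -2 + ((5 - 4)/(-2 + 4))/5 = -2 + (1/2)/5 = -2 + (1*(1/2))/5 = -2 + (1/5)*(1/2) = -2 + 1/10 = -19/10 ≈ -1.9000)
T(y) = 4 - y (T(y) = (-4 + y)*(-1) = 4 - y)
q = -19/3 (q = 2 - 1/3*25 = 2 - 25/3 = -19/3 ≈ -6.3333)
q*T(o) = -19*(4 - 1*(-19/10))/3 = -19*(4 + 19/10)/3 = -19/3*59/10 = -1121/30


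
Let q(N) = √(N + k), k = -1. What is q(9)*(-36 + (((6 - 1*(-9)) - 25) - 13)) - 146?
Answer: -146 - 118*√2 ≈ -312.88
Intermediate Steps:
q(N) = √(-1 + N) (q(N) = √(N - 1) = √(-1 + N))
q(9)*(-36 + (((6 - 1*(-9)) - 25) - 13)) - 146 = √(-1 + 9)*(-36 + (((6 - 1*(-9)) - 25) - 13)) - 146 = √8*(-36 + (((6 + 9) - 25) - 13)) - 146 = (2*√2)*(-36 + ((15 - 25) - 13)) - 146 = (2*√2)*(-36 + (-10 - 13)) - 146 = (2*√2)*(-36 - 23) - 146 = (2*√2)*(-59) - 146 = -118*√2 - 146 = -146 - 118*√2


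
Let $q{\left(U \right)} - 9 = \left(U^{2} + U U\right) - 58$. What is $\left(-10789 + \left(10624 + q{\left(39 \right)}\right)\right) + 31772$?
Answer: $34600$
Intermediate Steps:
$q{\left(U \right)} = -49 + 2 U^{2}$ ($q{\left(U \right)} = 9 - \left(58 - U^{2} - U U\right) = 9 + \left(\left(U^{2} + U^{2}\right) - 58\right) = 9 + \left(2 U^{2} - 58\right) = 9 + \left(-58 + 2 U^{2}\right) = -49 + 2 U^{2}$)
$\left(-10789 + \left(10624 + q{\left(39 \right)}\right)\right) + 31772 = \left(-10789 + \left(10624 - \left(49 - 2 \cdot 39^{2}\right)\right)\right) + 31772 = \left(-10789 + \left(10624 + \left(-49 + 2 \cdot 1521\right)\right)\right) + 31772 = \left(-10789 + \left(10624 + \left(-49 + 3042\right)\right)\right) + 31772 = \left(-10789 + \left(10624 + 2993\right)\right) + 31772 = \left(-10789 + 13617\right) + 31772 = 2828 + 31772 = 34600$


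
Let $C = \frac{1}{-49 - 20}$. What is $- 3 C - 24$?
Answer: $- \frac{551}{23} \approx -23.957$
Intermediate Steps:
$C = - \frac{1}{69}$ ($C = \frac{1}{-69} = - \frac{1}{69} \approx -0.014493$)
$- 3 C - 24 = \left(-3\right) \left(- \frac{1}{69}\right) - 24 = \frac{1}{23} + \left(-24 + 0\right) = \frac{1}{23} - 24 = - \frac{551}{23}$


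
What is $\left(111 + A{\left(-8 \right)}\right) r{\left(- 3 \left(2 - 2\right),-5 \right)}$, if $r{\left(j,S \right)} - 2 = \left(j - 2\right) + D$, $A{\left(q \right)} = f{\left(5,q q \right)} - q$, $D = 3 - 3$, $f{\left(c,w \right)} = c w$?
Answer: $0$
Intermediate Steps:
$D = 0$ ($D = 3 - 3 = 0$)
$A{\left(q \right)} = - q + 5 q^{2}$ ($A{\left(q \right)} = 5 q q - q = 5 q^{2} - q = - q + 5 q^{2}$)
$r{\left(j,S \right)} = j$ ($r{\left(j,S \right)} = 2 + \left(\left(j - 2\right) + 0\right) = 2 + \left(\left(-2 + j\right) + 0\right) = 2 + \left(-2 + j\right) = j$)
$\left(111 + A{\left(-8 \right)}\right) r{\left(- 3 \left(2 - 2\right),-5 \right)} = \left(111 - 8 \left(-1 + 5 \left(-8\right)\right)\right) \left(- 3 \left(2 - 2\right)\right) = \left(111 - 8 \left(-1 - 40\right)\right) \left(\left(-3\right) 0\right) = \left(111 - -328\right) 0 = \left(111 + 328\right) 0 = 439 \cdot 0 = 0$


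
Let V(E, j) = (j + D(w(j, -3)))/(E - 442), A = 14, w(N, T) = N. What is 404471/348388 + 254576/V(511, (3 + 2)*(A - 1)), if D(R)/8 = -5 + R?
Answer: 6119914857367/189871460 ≈ 32232.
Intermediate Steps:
D(R) = -40 + 8*R (D(R) = 8*(-5 + R) = -40 + 8*R)
V(E, j) = (-40 + 9*j)/(-442 + E) (V(E, j) = (j + (-40 + 8*j))/(E - 442) = (-40 + 9*j)/(-442 + E))
404471/348388 + 254576/V(511, (3 + 2)*(A - 1)) = 404471/348388 + 254576/(((-40 + 9*((3 + 2)*(14 - 1)))/(-442 + 511))) = 404471*(1/348388) + 254576/(((-40 + 9*(5*13))/69)) = 404471/348388 + 254576/(((-40 + 9*65)/69)) = 404471/348388 + 254576/(((-40 + 585)/69)) = 404471/348388 + 254576/(((1/69)*545)) = 404471/348388 + 254576/(545/69) = 404471/348388 + 254576*(69/545) = 404471/348388 + 17565744/545 = 6119914857367/189871460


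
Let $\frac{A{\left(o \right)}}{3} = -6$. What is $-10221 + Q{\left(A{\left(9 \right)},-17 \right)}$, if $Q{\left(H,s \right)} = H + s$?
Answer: $-10256$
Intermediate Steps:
$A{\left(o \right)} = -18$ ($A{\left(o \right)} = 3 \left(-6\right) = -18$)
$-10221 + Q{\left(A{\left(9 \right)},-17 \right)} = -10221 - 35 = -10256$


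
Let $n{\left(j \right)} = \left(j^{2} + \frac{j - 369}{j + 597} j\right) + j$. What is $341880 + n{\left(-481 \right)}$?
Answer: $\frac{33424505}{58} \approx 5.7629 \cdot 10^{5}$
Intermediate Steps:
$n{\left(j \right)} = j + j^{2} + \frac{j \left(-369 + j\right)}{597 + j}$ ($n{\left(j \right)} = \left(j^{2} + \frac{-369 + j}{597 + j} j\right) + j = \left(j^{2} + \frac{j \left(-369 + j\right)}{597 + j}\right) + j = j + j^{2} + \frac{j \left(-369 + j\right)}{597 + j}$)
$341880 + n{\left(-481 \right)} = 341880 - \frac{481 \left(228 + \left(-481\right)^{2} + 599 \left(-481\right)\right)}{597 - 481} = 341880 - \frac{481 \left(228 + 231361 - 288119\right)}{116} = 341880 - \frac{481}{116} \left(-56530\right) = 341880 + \frac{13595465}{58} = \frac{33424505}{58}$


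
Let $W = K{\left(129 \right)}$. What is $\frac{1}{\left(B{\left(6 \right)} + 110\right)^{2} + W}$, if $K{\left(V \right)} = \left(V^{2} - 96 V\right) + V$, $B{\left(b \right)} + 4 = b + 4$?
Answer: $\frac{1}{17842} \approx 5.6048 \cdot 10^{-5}$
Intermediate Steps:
$B{\left(b \right)} = b$ ($B{\left(b \right)} = -4 + \left(b + 4\right) = -4 + \left(4 + b\right) = b$)
$K{\left(V \right)} = V^{2} - 95 V$
$W = 4386$ ($W = 129 \left(-95 + 129\right) = 129 \cdot 34 = 4386$)
$\frac{1}{\left(B{\left(6 \right)} + 110\right)^{2} + W} = \frac{1}{\left(6 + 110\right)^{2} + 4386} = \frac{1}{116^{2} + 4386} = \frac{1}{13456 + 4386} = \frac{1}{17842}$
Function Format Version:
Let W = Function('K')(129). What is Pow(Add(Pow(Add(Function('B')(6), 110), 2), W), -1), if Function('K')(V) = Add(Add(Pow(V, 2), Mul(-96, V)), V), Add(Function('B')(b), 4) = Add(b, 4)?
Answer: Rational(1, 17842) ≈ 5.6048e-5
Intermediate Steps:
Function('B')(b) = b (Function('B')(b) = Add(-4, Add(b, 4)) = Add(-4, Add(4, b)) = b)
Function('K')(V) = Add(Pow(V, 2), Mul(-95, V))
W = 4386 (W = Mul(129, Add(-95, 129)) = Mul(129, 34) = 4386)
Pow(Add(Pow(Add(Function('B')(6), 110), 2), W), -1) = Pow(Add(Pow(Add(6, 110), 2), 4386), -1) = Pow(Add(Pow(116, 2), 4386), -1) = Pow(Add(13456, 4386), -1) = Pow(17842, -1) = Rational(1, 17842)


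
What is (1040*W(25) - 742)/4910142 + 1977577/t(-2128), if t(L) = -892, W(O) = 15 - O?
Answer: -1618365637433/729974444 ≈ -2217.0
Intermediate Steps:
(1040*W(25) - 742)/4910142 + 1977577/t(-2128) = (1040*(15 - 1*25) - 742)/4910142 + 1977577/(-892) = (1040*(15 - 25) - 742)*(1/4910142) + 1977577*(-1/892) = (1040*(-10) - 742)*(1/4910142) - 1977577/892 = (-10400 - 742)*(1/4910142) - 1977577/892 = -11142*1/4910142 - 1977577/892 = -1857/818357 - 1977577/892 = -1618365637433/729974444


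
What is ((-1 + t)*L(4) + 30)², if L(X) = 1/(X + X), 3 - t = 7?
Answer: 55225/64 ≈ 862.89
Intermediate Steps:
t = -4 (t = 3 - 1*7 = 3 - 7 = -4)
L(X) = 1/(2*X)
((-1 + t)*L(4) + 30)² = ((-1 - 4)*((½)/4) + 30)² = (-5/(2*4) + 30)² = (-5*⅛ + 30)² = (-5/8 + 30)² = (235/8)² = 55225/64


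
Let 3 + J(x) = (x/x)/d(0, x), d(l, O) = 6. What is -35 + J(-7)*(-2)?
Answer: -88/3 ≈ -29.333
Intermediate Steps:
J(x) = -17/6 (J(x) = -3 + (x/x)/6 = -3 + 1*(⅙) = -3 + ⅙ = -17/6)
-35 + J(-7)*(-2) = -35 - 17/6*(-2) = -35 + 17/3 = -88/3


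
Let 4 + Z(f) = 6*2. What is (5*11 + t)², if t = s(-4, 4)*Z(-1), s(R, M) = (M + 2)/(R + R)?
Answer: 2401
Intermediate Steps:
s(R, M) = (2 + M)/(2*R) (s(R, M) = (2 + M)/((2*R)) = (2 + M)*(1/(2*R)) = (2 + M)/(2*R))
Z(f) = 8 (Z(f) = -4 + 6*2 = -4 + 12 = 8)
t = -6 (t = ((½)*(2 + 4)/(-4))*8 = ((½)*(-¼)*6)*8 = -¾*8 = -6)
(5*11 + t)² = (5*11 - 6)² = (55 - 6)² = 49² = 2401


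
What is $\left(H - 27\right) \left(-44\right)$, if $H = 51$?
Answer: $-1056$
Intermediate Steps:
$\left(H - 27\right) \left(-44\right) = \left(51 - 27\right) \left(-44\right) = 24 \left(-44\right) = -1056$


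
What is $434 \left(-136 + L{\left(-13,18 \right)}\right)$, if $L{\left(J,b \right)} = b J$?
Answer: $-160580$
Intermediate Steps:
$L{\left(J,b \right)} = J b$
$434 \left(-136 + L{\left(-13,18 \right)}\right) = 434 \left(-136 - 234\right) = 434 \left(-370\right) = -160580$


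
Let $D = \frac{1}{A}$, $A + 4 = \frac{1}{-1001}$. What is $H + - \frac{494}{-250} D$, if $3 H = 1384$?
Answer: $\frac{230707753}{500625} \approx 460.84$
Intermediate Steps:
$H = \frac{1384}{3}$ ($H = \frac{1}{3} \cdot 1384 = \frac{1384}{3} \approx 461.33$)
$A = - \frac{4005}{1001}$ ($A = -4 + \frac{1}{-1001} = -4 - \frac{1}{1001} = - \frac{4005}{1001} \approx -4.001$)
$D = - \frac{1001}{4005}$ ($D = \frac{1}{- \frac{4005}{1001}} = - \frac{1001}{4005} \approx -0.24994$)
$H + - \frac{494}{-250} D = \frac{1384}{3} + - \frac{494}{-250} \left(- \frac{1001}{4005}\right) = \frac{1384}{3} + \left(-494\right) \left(- \frac{1}{250}\right) \left(- \frac{1001}{4005}\right) = \frac{1384}{3} + \frac{247}{125} \left(- \frac{1001}{4005}\right) = \frac{1384}{3} - \frac{247247}{500625} = \frac{230707753}{500625}$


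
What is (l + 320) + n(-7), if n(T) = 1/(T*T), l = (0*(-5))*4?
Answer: 15681/49 ≈ 320.02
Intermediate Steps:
l = 0 (l = 0*4 = 0)
n(T) = T**(-2) (n(T) = 1/(T**2) = T**(-2))
(l + 320) + n(-7) = (0 + 320) + (-7)**(-2) = 320 + 1/49 = 15681/49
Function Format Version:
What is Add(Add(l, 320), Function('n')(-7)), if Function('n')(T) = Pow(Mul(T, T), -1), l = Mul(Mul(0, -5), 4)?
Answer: Rational(15681, 49) ≈ 320.02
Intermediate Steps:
l = 0 (l = Mul(0, 4) = 0)
Function('n')(T) = Pow(T, -2) (Function('n')(T) = Pow(Pow(T, 2), -1) = Pow(T, -2))
Add(Add(l, 320), Function('n')(-7)) = Add(Add(0, 320), Pow(-7, -2)) = Add(320, Rational(1, 49)) = Rational(15681, 49)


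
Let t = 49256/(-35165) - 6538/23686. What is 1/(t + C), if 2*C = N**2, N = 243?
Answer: 64070630/1891545885713 ≈ 3.3872e-5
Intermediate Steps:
C = 59049/2 (C = (1/2)*243**2 = (1/2)*59049 = 59049/2 ≈ 29525.)
t = -53714861/32035315 (t = 49256*(-1/35165) - 6538*1/23686 = -49256/35165 - 3269/11843 = -53714861/32035315 ≈ -1.6767)
1/(t + C) = 1/(-53714861/32035315 + 59049/2) = 1/(1891545885713/64070630) = 64070630/1891545885713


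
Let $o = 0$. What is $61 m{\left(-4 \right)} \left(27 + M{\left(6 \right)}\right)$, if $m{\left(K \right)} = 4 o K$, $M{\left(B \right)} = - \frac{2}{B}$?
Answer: $0$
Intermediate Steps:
$m{\left(K \right)} = 0$ ($m{\left(K \right)} = 4 \cdot 0 K = 0 K = 0$)
$61 m{\left(-4 \right)} \left(27 + M{\left(6 \right)}\right) = 61 \cdot 0 \left(27 - \frac{2}{6}\right) = 0 \left(27 - \frac{1}{3}\right) = 0 \cdot \frac{80}{3} = 0$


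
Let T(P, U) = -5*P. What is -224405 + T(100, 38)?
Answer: -224905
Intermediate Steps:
-224405 + T(100, 38) = -224405 - 5*100 = -224405 - 500 = -224905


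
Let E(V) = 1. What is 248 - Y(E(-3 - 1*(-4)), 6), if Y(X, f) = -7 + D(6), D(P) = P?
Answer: 249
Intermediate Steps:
Y(X, f) = -1 (Y(X, f) = -7 + 6 = -1)
248 - Y(E(-3 - 1*(-4)), 6) = 248 - 1*(-1) = 248 + 1 = 249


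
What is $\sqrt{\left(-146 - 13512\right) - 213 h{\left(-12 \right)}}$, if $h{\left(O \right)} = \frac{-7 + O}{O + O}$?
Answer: $\frac{i \sqrt{221226}}{4} \approx 117.59 i$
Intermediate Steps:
$h{\left(O \right)} = \frac{-7 + O}{2 O}$
$\sqrt{\left(-146 - 13512\right) - 213 h{\left(-12 \right)}} = \sqrt{\left(-146 - 13512\right) - 213 \frac{-7 - 12}{2 \left(-12\right)}} = \sqrt{\left(-146 - 13512\right) - 213 \cdot \frac{1}{2} \left(- \frac{1}{12}\right) \left(-19\right)} = \sqrt{-13658 - \frac{1349}{8}} = \sqrt{- \frac{110613}{8}} = \frac{i \sqrt{221226}}{4}$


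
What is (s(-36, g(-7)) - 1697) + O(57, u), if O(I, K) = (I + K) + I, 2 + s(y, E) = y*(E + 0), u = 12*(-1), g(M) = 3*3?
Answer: -1921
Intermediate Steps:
g(M) = 9
u = -12
s(y, E) = -2 + E*y (s(y, E) = -2 + y*(E + 0) = -2 + y*E = -2 + E*y)
O(I, K) = K + 2*I
(s(-36, g(-7)) - 1697) + O(57, u) = ((-2 + 9*(-36)) - 1697) + (-12 + 2*57) = ((-2 - 324) - 1697) + (-12 + 114) = (-326 - 1697) + 102 = -2023 + 102 = -1921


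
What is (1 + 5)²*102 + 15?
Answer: 3687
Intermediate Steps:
(1 + 5)²*102 + 15 = 6²*102 + 15 = 36*102 + 15 = 3672 + 15 = 3687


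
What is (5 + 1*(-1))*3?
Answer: 12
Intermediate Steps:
(5 + 1*(-1))*3 = (5 - 1)*3 = 4*3 = 12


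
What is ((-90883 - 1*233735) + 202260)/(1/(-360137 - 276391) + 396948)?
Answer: -77884293024/252668516543 ≈ -0.30825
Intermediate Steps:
((-90883 - 1*233735) + 202260)/(1/(-360137 - 276391) + 396948) = ((-90883 - 233735) + 202260)/(1/(-636528) + 396948) = (-324618 + 202260)/(-1/636528 + 396948) = -122358/252668516543/636528 = -122358*636528/252668516543 = -77884293024/252668516543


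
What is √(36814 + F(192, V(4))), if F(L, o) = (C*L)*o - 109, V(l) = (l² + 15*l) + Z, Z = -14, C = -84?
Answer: I*√963231 ≈ 981.44*I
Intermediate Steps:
V(l) = -14 + l² + 15*l (V(l) = (l² + 15*l) - 14 = -14 + l² + 15*l)
F(L, o) = -109 - 84*L*o (F(L, o) = (-84*L)*o - 109 = -84*L*o - 109 = -109 - 84*L*o)
√(36814 + F(192, V(4))) = √(36814 + (-109 - 84*192*(-14 + 4² + 15*4))) = √(36814 + (-109 - 84*192*(-14 + 16 + 60))) = √(36814 + (-109 - 84*192*62)) = √(36814 + (-109 - 999936)) = √(36814 - 1000045) = √(-963231) = I*√963231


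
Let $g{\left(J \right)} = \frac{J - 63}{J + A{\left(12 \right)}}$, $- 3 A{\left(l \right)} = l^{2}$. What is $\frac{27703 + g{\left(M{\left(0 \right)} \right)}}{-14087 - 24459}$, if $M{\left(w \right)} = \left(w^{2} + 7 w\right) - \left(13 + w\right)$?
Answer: $- \frac{1689959}{2351306} \approx -0.71873$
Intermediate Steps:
$A{\left(l \right)} = - \frac{l^{2}}{3}$
$M{\left(w \right)} = -13 + w^{2} + 6 w$
$g{\left(J \right)} = \frac{-63 + J}{-48 + J}$ ($g{\left(J \right)} = \frac{J - 63}{J - \frac{12^{2}}{3}} = \frac{-63 + J}{J - 48} = \frac{-63 + J}{-48 + J}$)
$\frac{27703 + g{\left(M{\left(0 \right)} \right)}}{-14087 - 24459} = \frac{27703 + \frac{-63 + \left(-13 + 0^{2} + 6 \cdot 0\right)}{-48 + \left(-13 + 0^{2} + 6 \cdot 0\right)}}{-14087 - 24459} = \frac{27703 + \frac{-63 + \left(-13 + 0 + 0\right)}{-48 + \left(-13 + 0 + 0\right)}}{-38546} = \left(27703 + \frac{-63 - 13}{-48 - 13}\right) \left(- \frac{1}{38546}\right) = \left(27703 + \frac{1}{-61} \left(-76\right)\right) \left(- \frac{1}{38546}\right) = \left(27703 - - \frac{76}{61}\right) \left(- \frac{1}{38546}\right) = \left(27703 + \frac{76}{61}\right) \left(- \frac{1}{38546}\right) = \frac{1689959}{61} \left(- \frac{1}{38546}\right) = - \frac{1689959}{2351306}$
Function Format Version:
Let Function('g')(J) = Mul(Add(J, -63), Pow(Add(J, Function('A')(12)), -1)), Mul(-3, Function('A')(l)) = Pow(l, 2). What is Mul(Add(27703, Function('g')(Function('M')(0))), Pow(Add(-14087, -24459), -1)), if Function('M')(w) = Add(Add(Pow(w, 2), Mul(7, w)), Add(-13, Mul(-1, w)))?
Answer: Rational(-1689959, 2351306) ≈ -0.71873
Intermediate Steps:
Function('A')(l) = Mul(Rational(-1, 3), Pow(l, 2))
Function('M')(w) = Add(-13, Pow(w, 2), Mul(6, w))
Function('g')(J) = Mul(Pow(Add(-48, J), -1), Add(-63, J)) (Function('g')(J) = Mul(Add(J, -63), Pow(Add(J, Mul(Rational(-1, 3), Pow(12, 2))), -1)) = Mul(Add(-63, J), Pow(Add(J, Mul(Rational(-1, 3), 144)), -1)) = Mul(Add(-63, J), Pow(Add(J, -48), -1)) = Mul(Add(-63, J), Pow(Add(-48, J), -1)) = Mul(Pow(Add(-48, J), -1), Add(-63, J)))
Mul(Add(27703, Function('g')(Function('M')(0))), Pow(Add(-14087, -24459), -1)) = Mul(Add(27703, Mul(Pow(Add(-48, Add(-13, Pow(0, 2), Mul(6, 0))), -1), Add(-63, Add(-13, Pow(0, 2), Mul(6, 0))))), Pow(Add(-14087, -24459), -1)) = Mul(Add(27703, Mul(Pow(Add(-48, Add(-13, 0, 0)), -1), Add(-63, Add(-13, 0, 0)))), Pow(-38546, -1)) = Mul(Add(27703, Mul(Pow(Add(-48, -13), -1), Add(-63, -13))), Rational(-1, 38546)) = Mul(Add(27703, Mul(Pow(-61, -1), -76)), Rational(-1, 38546)) = Mul(Add(27703, Mul(Rational(-1, 61), -76)), Rational(-1, 38546)) = Mul(Add(27703, Rational(76, 61)), Rational(-1, 38546)) = Mul(Rational(1689959, 61), Rational(-1, 38546)) = Rational(-1689959, 2351306)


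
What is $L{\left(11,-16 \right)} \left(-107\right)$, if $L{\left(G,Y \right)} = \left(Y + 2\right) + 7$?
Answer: $749$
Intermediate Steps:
$L{\left(G,Y \right)} = 9 + Y$ ($L{\left(G,Y \right)} = \left(2 + Y\right) + 7 = 9 + Y$)
$L{\left(11,-16 \right)} \left(-107\right) = \left(9 - 16\right) \left(-107\right) = \left(-7\right) \left(-107\right) = 749$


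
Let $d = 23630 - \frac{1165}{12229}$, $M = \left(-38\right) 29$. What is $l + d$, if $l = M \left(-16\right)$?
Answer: $\frac{504591833}{12229} \approx 41262.0$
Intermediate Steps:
$M = -1102$
$d = \frac{288970105}{12229}$ ($d = 23630 - 1165 \cdot \frac{1}{12229} = 23630 - \frac{1165}{12229} = \frac{288970105}{12229} \approx 23630.0$)
$l = 17632$ ($l = \left(-1102\right) \left(-16\right) = 17632$)
$l + d = 17632 + \frac{288970105}{12229} = \frac{504591833}{12229}$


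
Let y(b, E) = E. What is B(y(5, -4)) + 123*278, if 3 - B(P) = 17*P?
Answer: 34265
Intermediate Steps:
B(P) = 3 - 17*P
B(y(5, -4)) + 123*278 = (3 - 17*(-4)) + 123*278 = (3 + 68) + 34194 = 71 + 34194 = 34265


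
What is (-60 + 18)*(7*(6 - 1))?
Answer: -1470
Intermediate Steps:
(-60 + 18)*(7*(6 - 1)) = -294*5 = -42*35 = -1470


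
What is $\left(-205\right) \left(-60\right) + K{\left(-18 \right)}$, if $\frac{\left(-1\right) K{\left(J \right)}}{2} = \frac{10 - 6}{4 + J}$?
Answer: $\frac{86104}{7} \approx 12301.0$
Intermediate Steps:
$K{\left(J \right)} = - \frac{8}{4 + J}$ ($K{\left(J \right)} = - 2 \frac{10 - 6}{4 + J} = - 2 \frac{4}{4 + J} = - \frac{8}{4 + J}$)
$\left(-205\right) \left(-60\right) + K{\left(-18 \right)} = \left(-205\right) \left(-60\right) - \frac{8}{4 - 18} = 12300 - \frac{8}{-14} = 12300 - - \frac{4}{7} = 12300 + \frac{4}{7} = \frac{86104}{7}$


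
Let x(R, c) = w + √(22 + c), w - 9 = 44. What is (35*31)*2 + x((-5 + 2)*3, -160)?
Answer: 2223 + I*√138 ≈ 2223.0 + 11.747*I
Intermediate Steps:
w = 53 (w = 9 + 44 = 53)
x(R, c) = 53 + √(22 + c)
(35*31)*2 + x((-5 + 2)*3, -160) = (35*31)*2 + (53 + √(22 - 160)) = 1085*2 + (53 + √(-138)) = 2170 + (53 + I*√138) = 2223 + I*√138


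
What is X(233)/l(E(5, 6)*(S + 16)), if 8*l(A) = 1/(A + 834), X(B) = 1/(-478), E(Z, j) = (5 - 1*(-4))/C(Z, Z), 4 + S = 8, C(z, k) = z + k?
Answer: -3408/239 ≈ -14.259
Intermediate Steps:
C(z, k) = k + z
S = 4 (S = -4 + 8 = 4)
E(Z, j) = 9/(2*Z) (E(Z, j) = (5 - 1*(-4))/(Z + Z) = (5 + 4)/((2*Z)) = 9*(1/(2*Z)) = 9/(2*Z))
X(B) = -1/478
l(A) = 1/(8*(834 + A)) (l(A) = 1/(8*(A + 834)) = 1/(8*(834 + A)))
X(233)/l(E(5, 6)*(S + 16)) = -1/(478*(1/(8*(834 + ((9/2)/5)*(4 + 16))))) = -1/(478*(1/(8*(834 + ((9/2)*(1/5))*20)))) = -1/(478*(1/(8*(834 + (9/10)*20)))) = -1/(478*(1/(8*(834 + 18)))) = -1/(478*((1/8)/852)) = -1/(478*((1/8)*(1/852))) = -1/(478*1/6816) = -1/478*6816 = -3408/239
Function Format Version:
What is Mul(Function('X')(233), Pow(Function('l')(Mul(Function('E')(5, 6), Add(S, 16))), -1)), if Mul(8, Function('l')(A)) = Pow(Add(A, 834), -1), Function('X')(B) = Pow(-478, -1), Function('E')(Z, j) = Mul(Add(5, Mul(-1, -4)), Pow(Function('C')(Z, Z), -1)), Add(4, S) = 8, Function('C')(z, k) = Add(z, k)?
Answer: Rational(-3408, 239) ≈ -14.259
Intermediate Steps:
Function('C')(z, k) = Add(k, z)
S = 4 (S = Add(-4, 8) = 4)
Function('E')(Z, j) = Mul(Rational(9, 2), Pow(Z, -1)) (Function('E')(Z, j) = Mul(Add(5, Mul(-1, -4)), Pow(Add(Z, Z), -1)) = Mul(Add(5, 4), Pow(Mul(2, Z), -1)) = Mul(9, Mul(Rational(1, 2), Pow(Z, -1))) = Mul(Rational(9, 2), Pow(Z, -1)))
Function('X')(B) = Rational(-1, 478)
Function('l')(A) = Mul(Rational(1, 8), Pow(Add(834, A), -1)) (Function('l')(A) = Mul(Rational(1, 8), Pow(Add(A, 834), -1)) = Mul(Rational(1, 8), Pow(Add(834, A), -1)))
Mul(Function('X')(233), Pow(Function('l')(Mul(Function('E')(5, 6), Add(S, 16))), -1)) = Mul(Rational(-1, 478), Pow(Mul(Rational(1, 8), Pow(Add(834, Mul(Mul(Rational(9, 2), Pow(5, -1)), Add(4, 16))), -1)), -1)) = Mul(Rational(-1, 478), Pow(Mul(Rational(1, 8), Pow(Add(834, Mul(Mul(Rational(9, 2), Rational(1, 5)), 20)), -1)), -1)) = Mul(Rational(-1, 478), Pow(Mul(Rational(1, 8), Pow(Add(834, Mul(Rational(9, 10), 20)), -1)), -1)) = Mul(Rational(-1, 478), Pow(Mul(Rational(1, 8), Pow(Add(834, 18), -1)), -1)) = Mul(Rational(-1, 478), Pow(Mul(Rational(1, 8), Pow(852, -1)), -1)) = Mul(Rational(-1, 478), Pow(Mul(Rational(1, 8), Rational(1, 852)), -1)) = Mul(Rational(-1, 478), Pow(Rational(1, 6816), -1)) = Mul(Rational(-1, 478), 6816) = Rational(-3408, 239)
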